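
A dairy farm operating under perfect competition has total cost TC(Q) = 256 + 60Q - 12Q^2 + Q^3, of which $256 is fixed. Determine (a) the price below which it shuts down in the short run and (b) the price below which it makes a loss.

AVC = 60 - 12Q + Q^2; minimized at Q = 6, giving min AVC = $24. That is the shutdown price.
ATC = 256/Q + 60 - 12Q + Q^2. Setting dATC/dQ = −256/Q^2 − 12 + 2Q = 0 gives Q = 8 (since 2·8^3 − 12·8^2 = 256).
min ATC = 256/8 + 60 − 12·8 + 8^2 = $60. That is the break-even price.
For $24 ≤ P < $60 the firm produces at a loss; below $24 it shuts down.

Shutdown price = $24; break-even price = $60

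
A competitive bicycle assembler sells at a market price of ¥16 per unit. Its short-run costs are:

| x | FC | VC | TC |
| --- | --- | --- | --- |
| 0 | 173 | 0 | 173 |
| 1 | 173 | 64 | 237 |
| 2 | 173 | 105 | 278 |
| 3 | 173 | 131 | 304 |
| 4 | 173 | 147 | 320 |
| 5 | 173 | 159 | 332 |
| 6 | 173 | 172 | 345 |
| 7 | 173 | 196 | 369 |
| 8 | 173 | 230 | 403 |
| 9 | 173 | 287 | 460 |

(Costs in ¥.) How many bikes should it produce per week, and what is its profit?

x = 0 (shut down); profit = -¥173

Compute π = P·x − TC at each output: x=0: -173; x=1: -221; x=2: -246; x=3: -256; x=4: -256; x=5: -252; x=6: -249; x=7: -257; x=8: -275; x=9: -316.
Profit is highest at x = 0. Equivalently, the lowest AVC in the table is 196/7 ≈ ¥28 at x = 7, and P = ¥16 falls below it — price never covers variable cost, so the firm shuts down and loses only its fixed cost.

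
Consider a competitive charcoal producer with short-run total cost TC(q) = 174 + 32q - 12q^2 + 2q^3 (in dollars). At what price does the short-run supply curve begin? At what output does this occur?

Short-run supply begins at min AVC. From VC = 32q - 12q^2 + 2q^3, AVC = 32 - 12q + 2q^2.
dAVC/dq = -12 + 4q = 0 gives q = 3. min AVC = 32 - 12·3 + 2·3^2 = 14.
So the shutdown price is $14.

$14 per unit, at q = 3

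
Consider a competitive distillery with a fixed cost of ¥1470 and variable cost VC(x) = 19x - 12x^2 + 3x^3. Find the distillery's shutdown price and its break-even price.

Shutdown price = min AVC. AVC = 19 - 12x + 3x^2, with vertex at x = 2 and minimum ¥7.
ATC = 1470/x + 19 - 12x + 3x^2. Setting dATC/dx = −1470/x^2 − 12 + 6x = 0 gives x = 7 (since 6·7^3 − 12·7^2 = 1470).
min ATC = 1470/7 + 19 − 12·7 + 3·7^2 = ¥292. That is the break-even price.
Between these two prices the firm operates at a loss; above ¥292 it earns a profit.

Shutdown price = ¥7; break-even price = ¥292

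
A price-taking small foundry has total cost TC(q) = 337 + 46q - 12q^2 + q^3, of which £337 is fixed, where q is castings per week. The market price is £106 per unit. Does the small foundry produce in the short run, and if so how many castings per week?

Produce at q = 10

Strip out fixed cost: VC = 46q - 12q^2 + q^3. Then AVC = 46 - 12q + q^2 and MC = 46 - 24q + 3q^2.
The AVC parabola has its vertex at q = 12/2 = 6, where AVC = 46 - 12·6 + 6^2 = £10.
Because £106 ≥ £10, revenue can cover variable cost; the firm operates.
Solving P = MC: -60 - 24q + 3q^2 = 0 ⇒ q = -2 or 10. On the upward-sloping branch, q* = 10.
Check: AVC at q = 10 is £26 ≤ P, so revenue covers variable cost.
Profit = P·q − TC = 106·10 − 597 = £463.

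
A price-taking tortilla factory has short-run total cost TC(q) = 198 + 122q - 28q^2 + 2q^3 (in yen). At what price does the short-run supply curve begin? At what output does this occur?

Short-run supply begins at min AVC. From VC = 122q - 28q^2 + 2q^3, AVC = 122 - 28q + 2q^2.
At the minimum of AVC, MC = AVC. MC = 122 - 56q + 6q^2; setting MC = AVC gives 4q^2 - 28q = 0, so q = 7. min AVC = 24.
The firm shuts down for any P below ¥24.

¥24 per unit, at q = 7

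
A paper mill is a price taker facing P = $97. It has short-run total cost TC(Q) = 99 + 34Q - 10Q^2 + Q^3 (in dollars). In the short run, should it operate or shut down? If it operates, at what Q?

Produce at Q = 9

Variable cost is VC = 34Q - 10Q^2 + Q^3, so AVC = VC/Q = 34 - 10Q + Q^2 and MC = dTC/dQ = 34 - 20Q + 3Q^2.
AVC hits its minimum where MC = AVC, at Q = 5, giving min AVC = 34 - 10·5 + 5^2 = $9.
Because $97 ≥ $9, revenue can cover variable cost; the firm operates.
Set P = MC: 97 = 34 - 20Q + 3Q^2 → -63 - 20Q + 3Q^2 = 0. The roots are Q = -7/3 and Q = 9; the profit-maximizing output is on the rising part of MC, so Q* = 9.
Check: AVC at Q = 9 is $25 ≤ P, so revenue covers variable cost.
Profit = P·Q − TC = 97·9 − 324 = $549.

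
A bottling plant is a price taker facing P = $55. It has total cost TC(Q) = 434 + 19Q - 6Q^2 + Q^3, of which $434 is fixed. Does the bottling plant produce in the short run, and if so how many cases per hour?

Variable cost is VC = 19Q - 6Q^2 + Q^3, so AVC = VC/Q = 19 - 6Q + Q^2 and MC = dTC/dQ = 19 - 12Q + 3Q^2.
AVC is minimized where dAVC/dQ = -6 + 2Q = 0, at Q = 3; min AVC = 19 - 6·3 + 3^2 = $10.
Because $55 ≥ $10, revenue can cover variable cost; the firm operates.
Solving P = MC: -36 - 12Q + 3Q^2 = 0 ⇒ Q = -2 or 6. On the upward-sloping branch, Q* = 6.
Check: AVC at Q = 6 is $19 ≤ P, so revenue covers variable cost.
Profit = P·Q − TC = 55·6 − 548 = -$218, a loss, but smaller than the $434 fixed cost the firm would lose by shutting down.

Produce at Q = 6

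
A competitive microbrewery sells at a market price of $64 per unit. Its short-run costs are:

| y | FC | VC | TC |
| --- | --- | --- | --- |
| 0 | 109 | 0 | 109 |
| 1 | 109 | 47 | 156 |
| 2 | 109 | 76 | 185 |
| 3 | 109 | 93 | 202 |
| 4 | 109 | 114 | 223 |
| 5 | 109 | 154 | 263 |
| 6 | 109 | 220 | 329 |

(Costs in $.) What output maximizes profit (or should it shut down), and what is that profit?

y = 5; profit = $57

Compute π = P·y − TC at each output: y=0: -109; y=1: -92; y=2: -57; y=3: -10; y=4: 33; y=5: 57; y=6: 55.
Profit is maximized at y = 5. AVC there is 154/5 = $30.80 ≤ P, so producing beats shutting down (which would give -$109).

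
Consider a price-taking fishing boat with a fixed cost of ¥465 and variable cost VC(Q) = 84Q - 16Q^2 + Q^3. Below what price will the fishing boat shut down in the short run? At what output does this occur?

Short-run supply begins at min AVC. From VC = 84Q - 16Q^2 + Q^3, AVC = 84 - 16Q + Q^2.
dAVC/dQ = -16 + 2Q = 0 gives Q = 8. min AVC = 84 - 16·8 + 8^2 = 20.
For P < ¥20 the firm produces nothing.

¥20 per unit, at Q = 8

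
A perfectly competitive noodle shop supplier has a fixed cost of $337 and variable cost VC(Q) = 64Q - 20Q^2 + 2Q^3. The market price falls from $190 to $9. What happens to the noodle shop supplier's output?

MC = 64 - 40Q + 6Q^2; the shutdown threshold is min AVC = $14 (at Q = 5).
With P = $190 above the shutdown price, P = MC gives Q = 9.
At P = $9 < min AVC = $14, price no longer covers variable cost at any output, so the firm shuts down: Q = 0.

Output falls from 9 to 0 (the firm shuts down)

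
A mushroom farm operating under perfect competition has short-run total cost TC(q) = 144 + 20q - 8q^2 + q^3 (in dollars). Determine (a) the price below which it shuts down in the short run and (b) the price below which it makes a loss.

Shutdown price = $4; break-even price = $32

Shutdown price = min AVC. AVC = 20 - 8q + q^2, with vertex at q = 4 and minimum $4.
ATC = 144/q + 20 - 8q + q^2. Setting dATC/dq = −144/q^2 − 8 + 2q = 0 gives q = 6 (since 2·6^3 − 8·6^2 = 144).
min ATC = 144/6 + 20 − 8·6 + 6^2 = $32. That is the break-even price.
Between these two prices the firm operates at a loss; above $32 it earns a profit.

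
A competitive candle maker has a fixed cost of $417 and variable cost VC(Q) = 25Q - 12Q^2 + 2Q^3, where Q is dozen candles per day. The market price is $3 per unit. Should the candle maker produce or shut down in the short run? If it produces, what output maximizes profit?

Shut down

From TC, MC = TC'(Q) = 25 - 24Q + 6Q^2 and AVC = VC/Q = 25 - 12Q + 2Q^2.
AVC is minimized where dAVC/dQ = -12 + 4Q = 0, at Q = 3; min AVC = 25 - 12·3 + 2·3^2 = $7.
Since P = $3 < min AVC = $7, price fails to cover variable cost at any output.
Best response: produce nothing and absorb the $417 fixed cost.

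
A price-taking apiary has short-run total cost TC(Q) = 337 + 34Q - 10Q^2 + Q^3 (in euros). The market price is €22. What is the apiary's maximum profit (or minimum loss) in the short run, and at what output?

AVC = 34 - 10Q + Q^2 has its minimum €9 at Q = 5; price €22 clears that bar, so the firm operates.
MC = 34 - 20Q + 3Q^2. Setting P = MC and taking the root on the rising branch gives Q* = 6.
TR = 22·6 = 132. TC = 337 + 60 = 397. Profit = 132 − 397 = -€265.
Shutting down would mean losing the fixed cost of €337, so operating at a loss of €265 is better by €72.

Profit = -€265 at Q = 6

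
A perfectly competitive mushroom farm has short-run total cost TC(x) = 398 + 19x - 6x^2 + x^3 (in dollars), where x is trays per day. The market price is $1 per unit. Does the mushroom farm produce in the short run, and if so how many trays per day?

Shut down

Strip out fixed cost: VC = 19x - 6x^2 + x^3. Then AVC = 19 - 6x + x^2 and MC = 19 - 12x + 3x^2.
AVC hits its minimum where MC = AVC, at x = 3, giving min AVC = 19 - 6·3 + 3^2 = $10.
Since P = $1 < min AVC = $10, price fails to cover variable cost at any output.
The firm minimizes its loss by shutting down and losing only its fixed cost of $398.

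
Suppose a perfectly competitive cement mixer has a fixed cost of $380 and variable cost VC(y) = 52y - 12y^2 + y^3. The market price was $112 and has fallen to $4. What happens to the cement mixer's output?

AVC = 52 - 12y + y^2, minimized at y = 6 where min AVC = $16. MC = 52 - 24y + 3y^2.
At P = $112 ≥ min AVC, set P = MC on the rising branch: y = 10.
At P = $4 < min AVC = $16, price no longer covers variable cost at any output, so the firm shuts down: y = 0.

Output falls from 10 to 0 (the firm shuts down)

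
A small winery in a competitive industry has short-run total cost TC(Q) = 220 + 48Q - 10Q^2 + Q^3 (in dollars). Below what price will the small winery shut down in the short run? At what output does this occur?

The shutdown price is the minimum of AVC. VC = 48Q - 10Q^2 + Q^3, so AVC = 48 - 10Q + Q^2.
At the minimum of AVC, MC = AVC. MC = 48 - 20Q + 3Q^2; setting MC = AVC gives 2Q^2 - 10Q = 0, so Q = 5. min AVC = 23.
For P < $23 the firm produces nothing.

$23 per unit, at Q = 5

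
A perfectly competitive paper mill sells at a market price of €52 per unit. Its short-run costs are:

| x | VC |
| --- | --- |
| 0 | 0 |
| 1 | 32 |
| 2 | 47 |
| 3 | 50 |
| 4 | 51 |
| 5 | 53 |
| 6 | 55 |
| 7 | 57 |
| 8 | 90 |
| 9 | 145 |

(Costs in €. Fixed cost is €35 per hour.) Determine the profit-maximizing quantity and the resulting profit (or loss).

x = 8; profit = €291

Tabulate TR − TC: x=0: -35; x=1: -15; x=2: 22; x=3: 71; x=4: 122; x=5: 172; x=6: 222; x=7: 272; x=8: 291; x=9: 288.
Profit is maximized at x = 8. AVC there is 90/8 = €11.25 ≤ P, so producing beats shutting down (which would give -€35).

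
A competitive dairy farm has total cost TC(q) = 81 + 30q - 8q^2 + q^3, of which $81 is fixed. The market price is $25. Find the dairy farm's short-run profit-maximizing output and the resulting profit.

AVC = 30 - 8q + q^2 has its minimum $14 at q = 4; price $25 clears that bar, so the firm operates.
With MC = 30 - 16q + 3q^2, P = MC on the upward-sloping part at q* = 5.
TR = 25·5 = 125. TC = 81 + 75 = 156. Profit = 125 − 156 = -$31.
By producing, the firm covers all variable cost plus $50 of fixed cost; shutting down would lose the full $81.

Profit = -$31 at q = 5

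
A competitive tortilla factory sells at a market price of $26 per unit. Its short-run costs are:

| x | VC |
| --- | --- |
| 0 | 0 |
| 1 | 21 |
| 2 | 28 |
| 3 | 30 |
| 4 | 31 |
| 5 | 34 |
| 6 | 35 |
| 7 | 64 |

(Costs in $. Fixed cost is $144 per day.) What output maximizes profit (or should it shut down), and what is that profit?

Compute π = P·x − TC at each output: x=0: -144; x=1: -139; x=2: -120; x=3: -96; x=4: -71; x=5: -48; x=6: -23; x=7: -26.
Profit is maximized at x = 6. AVC there is 35/6 = $5.83 ≤ P, so producing beats shutting down (which would give -$144).

x = 6; profit = -$23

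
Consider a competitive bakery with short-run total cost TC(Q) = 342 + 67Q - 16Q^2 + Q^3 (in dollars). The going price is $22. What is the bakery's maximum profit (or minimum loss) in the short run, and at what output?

Profit = -$180 at Q = 9

AVC = 67 - 16Q + Q^2 has its minimum $3 at Q = 8; price $22 clears that bar, so the firm operates.
With MC = 67 - 32Q + 3Q^2, P = MC on the upward-sloping part at Q* = 9.
TR = 22·9 = 198. TC = 342 + 36 = 378. Profit = 198 − 378 = -$180.
That loss of $180 beats the $342 the firm would lose by shutting down; producing recovers $162 of fixed cost.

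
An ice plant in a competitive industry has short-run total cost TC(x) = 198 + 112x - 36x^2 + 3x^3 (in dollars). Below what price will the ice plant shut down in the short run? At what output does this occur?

The firm shuts down when price falls below the minimum of average variable cost. AVC = VC/x = 112 - 36x + 3x^2.
dAVC/dx = -36 + 6x = 0 gives x = 6. min AVC = 112 - 36·6 + 3·6^2 = 4.
For P < $4 the firm produces nothing.

$4 per unit, at x = 6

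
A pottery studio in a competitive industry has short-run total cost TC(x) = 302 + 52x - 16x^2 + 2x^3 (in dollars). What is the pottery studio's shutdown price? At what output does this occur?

The firm shuts down when price falls below the minimum of average variable cost. AVC = VC/x = 52 - 16x + 2x^2.
At the minimum of AVC, MC = AVC. MC = 52 - 32x + 6x^2; setting MC = AVC gives 4x^2 - 16x = 0, so x = 4. min AVC = 20.
The firm shuts down for any P below $20.

$20 per unit, at x = 4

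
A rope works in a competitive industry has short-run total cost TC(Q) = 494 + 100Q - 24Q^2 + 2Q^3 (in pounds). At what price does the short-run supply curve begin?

The shutdown price is the minimum of AVC. VC = 100Q - 24Q^2 + 2Q^3, so AVC = 100 - 24Q + 2Q^2.
At the minimum of AVC, MC = AVC. MC = 100 - 48Q + 6Q^2; setting MC = AVC gives 4Q^2 - 24Q = 0, so Q = 6. min AVC = 28.
For P < £28 the firm produces nothing.

£28 per unit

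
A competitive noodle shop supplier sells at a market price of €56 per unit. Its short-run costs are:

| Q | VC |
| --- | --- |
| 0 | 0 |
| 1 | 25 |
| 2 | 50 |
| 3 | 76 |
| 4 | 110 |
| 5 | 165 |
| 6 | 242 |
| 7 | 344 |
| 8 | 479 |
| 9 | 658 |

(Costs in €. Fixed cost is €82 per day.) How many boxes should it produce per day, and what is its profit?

Tabulate TR − TC: Q=0: -82; Q=1: -51; Q=2: -20; Q=3: 10; Q=4: 32; Q=5: 33; Q=6: 12; Q=7: -34; Q=8: -113; Q=9: -236.
Profit is maximized at Q = 5. AVC there is 165/5 = €33 ≤ P, so producing beats shutting down (which would give -€82).

Q = 5; profit = €33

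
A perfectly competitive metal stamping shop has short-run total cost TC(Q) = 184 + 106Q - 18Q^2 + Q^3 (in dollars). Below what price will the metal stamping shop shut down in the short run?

Short-run supply begins at min AVC. From VC = 106Q - 18Q^2 + Q^3, AVC = 106 - 18Q + Q^2.
At the minimum of AVC, MC = AVC. MC = 106 - 36Q + 3Q^2; setting MC = AVC gives 2Q^2 - 18Q = 0, so Q = 9. min AVC = 25.
For P < $25 the firm produces nothing.

$25 per unit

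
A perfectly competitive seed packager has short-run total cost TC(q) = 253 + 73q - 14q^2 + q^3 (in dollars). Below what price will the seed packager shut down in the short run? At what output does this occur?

$24 per unit, at q = 7

Short-run supply begins at min AVC. From VC = 73q - 14q^2 + q^3, AVC = 73 - 14q + q^2.
At the minimum of AVC, MC = AVC. MC = 73 - 28q + 3q^2; setting MC = AVC gives 2q^2 - 14q = 0, so q = 7. min AVC = 24.
The firm shuts down for any P below $24.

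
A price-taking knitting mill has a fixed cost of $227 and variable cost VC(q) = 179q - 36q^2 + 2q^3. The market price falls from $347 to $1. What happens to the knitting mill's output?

MC = 179 - 72q + 6q^2; the shutdown threshold is min AVC = $17 (at q = 9).
With P = $347 above the shutdown price, P = MC gives q = 14.
At P = $1 < min AVC = $17, price no longer covers variable cost at any output, so the firm shuts down: q = 0.

Output falls from 14 to 0 (the firm shuts down)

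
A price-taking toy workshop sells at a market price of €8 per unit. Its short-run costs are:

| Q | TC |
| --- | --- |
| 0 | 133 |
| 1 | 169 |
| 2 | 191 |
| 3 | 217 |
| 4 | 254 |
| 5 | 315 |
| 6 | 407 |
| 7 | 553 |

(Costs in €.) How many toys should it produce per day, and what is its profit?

Tabulate TR − TC: Q=0: -133; Q=1: -161; Q=2: -175; Q=3: -193; Q=4: -222; Q=5: -275; Q=6: -359; Q=7: -497.
Profit is highest at Q = 0. Equivalently, the lowest AVC in the table is 84/3 ≈ €28 at Q = 3, and P = €8 falls below it — price never covers variable cost, so the firm shuts down and loses only its fixed cost.

Q = 0 (shut down); profit = -€133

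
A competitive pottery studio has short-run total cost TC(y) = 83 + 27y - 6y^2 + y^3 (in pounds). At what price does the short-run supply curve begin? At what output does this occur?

£18 per unit, at y = 3

Short-run supply begins at min AVC. From VC = 27y - 6y^2 + y^3, AVC = 27 - 6y + y^2.
dAVC/dy = -6 + 2y = 0 gives y = 3. min AVC = 27 - 6·3 + 3^2 = 18.
So the shutdown price is £18.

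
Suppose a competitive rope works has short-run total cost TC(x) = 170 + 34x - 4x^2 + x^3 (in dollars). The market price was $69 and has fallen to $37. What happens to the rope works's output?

Output falls from 5 to 3

AVC = 34 - 4x + x^2, minimized at x = 2 where min AVC = $30. MC = 34 - 8x + 3x^2.
With P = $69 above the shutdown price, P = MC gives x = 5.
At P = $37 ≥ min AVC, set P = MC: x = 3. The firm stays open but cuts output.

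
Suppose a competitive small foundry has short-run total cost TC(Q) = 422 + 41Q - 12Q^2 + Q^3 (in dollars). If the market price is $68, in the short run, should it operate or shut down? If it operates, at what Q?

Strip out fixed cost: VC = 41Q - 12Q^2 + Q^3. Then AVC = 41 - 12Q + Q^2 and MC = 41 - 24Q + 3Q^2.
AVC is minimized where dAVC/dQ = -12 + 2Q = 0, at Q = 6; min AVC = 41 - 12·6 + 6^2 = $5.
P = $68 exceeds min AVC = $5, so the firm stays open.
Solving P = MC: -27 - 24Q + 3Q^2 = 0 ⇒ Q = -1 or 9. On the upward-sloping branch, Q* = 9.
Check: AVC at Q = 9 is $14 ≤ P, so revenue covers variable cost.
Profit = P·Q − TC = 68·9 − 548 = $64.

Produce at Q = 9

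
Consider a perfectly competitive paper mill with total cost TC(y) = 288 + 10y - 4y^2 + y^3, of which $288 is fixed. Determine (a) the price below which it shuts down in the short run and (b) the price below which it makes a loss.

Shutdown price = min AVC. AVC = 10 - 4y + y^2, with vertex at y = 2 and minimum $6.
ATC = 288/y + 10 - 4y + y^2. Setting dATC/dy = −288/y^2 − 4 + 2y = 0 gives y = 6 (since 2·6^3 − 4·6^2 = 288).
min ATC = 288/6 + 10 − 4·6 + 6^2 = $70. That is the break-even price.
Between these two prices the firm operates at a loss; above $70 it earns a profit.

Shutdown price = $6; break-even price = $70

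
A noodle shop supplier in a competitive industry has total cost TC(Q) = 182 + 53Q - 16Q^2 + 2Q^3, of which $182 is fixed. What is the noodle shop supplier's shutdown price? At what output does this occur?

Short-run supply begins at min AVC. From VC = 53Q - 16Q^2 + 2Q^3, AVC = 53 - 16Q + 2Q^2.
dAVC/dQ = -16 + 4Q = 0 gives Q = 4. min AVC = 53 - 16·4 + 2·4^2 = 21.
For P < $21 the firm produces nothing.

$21 per unit, at Q = 4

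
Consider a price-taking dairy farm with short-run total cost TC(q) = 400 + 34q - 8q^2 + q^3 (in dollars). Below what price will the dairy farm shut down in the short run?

The firm shuts down when price falls below the minimum of average variable cost. AVC = VC/q = 34 - 8q + q^2.
dAVC/dq = -8 + 2q = 0 gives q = 4. min AVC = 34 - 8·4 + 4^2 = 18.
The firm shuts down for any P below $18.

$18 per unit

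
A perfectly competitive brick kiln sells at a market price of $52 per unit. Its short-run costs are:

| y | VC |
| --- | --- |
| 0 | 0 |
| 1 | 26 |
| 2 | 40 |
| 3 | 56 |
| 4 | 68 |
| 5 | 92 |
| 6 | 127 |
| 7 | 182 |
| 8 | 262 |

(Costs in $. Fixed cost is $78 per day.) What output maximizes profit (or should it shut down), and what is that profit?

y = 6; profit = $107

Profit at each row (π = 52y − TC): y=0: -78; y=1: -52; y=2: -14; y=3: 22; y=4: 62; y=5: 90; y=6: 107; y=7: 104; y=8: 76.
Profit is maximized at y = 6. AVC there is 127/6 = $21.17 ≤ P, so producing beats shutting down (which would give -$78).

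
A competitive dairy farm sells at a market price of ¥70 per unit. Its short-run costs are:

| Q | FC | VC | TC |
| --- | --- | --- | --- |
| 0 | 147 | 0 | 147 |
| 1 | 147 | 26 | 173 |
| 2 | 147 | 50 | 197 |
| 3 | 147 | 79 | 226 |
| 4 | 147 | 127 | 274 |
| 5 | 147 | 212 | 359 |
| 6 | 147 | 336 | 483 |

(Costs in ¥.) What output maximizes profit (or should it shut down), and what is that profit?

Q = 4; profit = ¥6

Tabulate TR − TC: Q=0: -147; Q=1: -103; Q=2: -57; Q=3: -16; Q=4: 6; Q=5: -9; Q=6: -63.
Profit is maximized at Q = 4. AVC there is 127/4 = ¥31.75 ≤ P, so producing beats shutting down (which would give -¥147).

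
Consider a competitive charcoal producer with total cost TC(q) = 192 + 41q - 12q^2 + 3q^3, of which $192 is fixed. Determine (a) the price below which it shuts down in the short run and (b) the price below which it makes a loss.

AVC = 41 - 12q + 3q^2; minimized at q = 2, giving min AVC = $29. That is the shutdown price.
ATC = 192/q + 41 - 12q + 3q^2. Setting dATC/dq = −192/q^2 − 12 + 6q = 0 gives q = 4 (since 6·4^3 − 12·4^2 = 192).
min ATC = 192/4 + 41 − 12·4 + 3·4^2 = $89. That is the break-even price.
For $29 ≤ P < $89 the firm produces at a loss; below $29 it shuts down.

Shutdown price = $29; break-even price = $89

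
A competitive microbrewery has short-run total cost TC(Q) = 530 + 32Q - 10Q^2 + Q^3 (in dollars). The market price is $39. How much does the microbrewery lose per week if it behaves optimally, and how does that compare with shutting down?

Profit = -$334 at Q = 7

AVC = 32 - 10Q + Q^2; min AVC = $7 at Q = 5. Since P = $39 ≥ min AVC, the firm produces.
With MC = 32 - 20Q + 3Q^2, P = MC on the upward-sloping part at Q* = 7.
TR = 39·7 = 273. TC = 530 + 77 = 607. Profit = 273 − 607 = -$334.
That loss of $334 beats the $530 the firm would lose by shutting down; producing recovers $196 of fixed cost.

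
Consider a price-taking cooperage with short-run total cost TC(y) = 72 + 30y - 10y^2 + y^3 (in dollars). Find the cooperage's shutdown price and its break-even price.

AVC = 30 - 10y + y^2; minimized at y = 5, giving min AVC = $5. That is the shutdown price.
ATC = 72/y + 30 - 10y + y^2. Setting dATC/dy = −72/y^2 − 10 + 2y = 0 gives y = 6 (since 2·6^3 − 10·6^2 = 72).
min ATC = 72/6 + 30 − 10·6 + 6^2 = $18. That is the break-even price.
Between these two prices the firm operates at a loss; above $18 it earns a profit.

Shutdown price = $5; break-even price = $18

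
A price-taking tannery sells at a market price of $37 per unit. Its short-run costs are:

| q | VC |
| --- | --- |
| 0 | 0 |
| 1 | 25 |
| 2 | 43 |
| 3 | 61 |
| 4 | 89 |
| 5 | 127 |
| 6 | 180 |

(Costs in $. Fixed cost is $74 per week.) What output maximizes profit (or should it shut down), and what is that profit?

q = 4; profit = -$15

Tabulate TR − TC: q=0: -74; q=1: -62; q=2: -43; q=3: -24; q=4: -15; q=5: -16; q=6: -32.
Profit is maximized at q = 4. AVC there is 89/4 = $22.25 ≤ P, so producing beats shutting down (which would give -$74).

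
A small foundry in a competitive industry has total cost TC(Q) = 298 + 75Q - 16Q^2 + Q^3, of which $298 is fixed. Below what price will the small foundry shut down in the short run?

The firm shuts down when price falls below the minimum of average variable cost. AVC = VC/Q = 75 - 16Q + Q^2.
dAVC/dQ = -16 + 2Q = 0 gives Q = 8. min AVC = 75 - 16·8 + 8^2 = 11.
The firm shuts down for any P below $11.

$11 per unit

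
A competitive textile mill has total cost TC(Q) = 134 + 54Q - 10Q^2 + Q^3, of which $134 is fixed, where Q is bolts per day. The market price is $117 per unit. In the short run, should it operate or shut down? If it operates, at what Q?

Produce at Q = 9

Strip out fixed cost: VC = 54Q - 10Q^2 + Q^3. Then AVC = 54 - 10Q + Q^2 and MC = 54 - 20Q + 3Q^2.
AVC hits its minimum where MC = AVC, at Q = 5, giving min AVC = 54 - 10·5 + 5^2 = $29.
Because $117 ≥ $29, revenue can cover variable cost; the firm operates.
P = MC gives -63 - 20Q + 3Q^2 = 0, with roots -7/3 and 9. Take the larger (rising MC): Q* = 9.
Check: AVC at Q = 9 is $45 ≤ P, so revenue covers variable cost.
Profit = P·Q − TC = 117·9 − 539 = $514.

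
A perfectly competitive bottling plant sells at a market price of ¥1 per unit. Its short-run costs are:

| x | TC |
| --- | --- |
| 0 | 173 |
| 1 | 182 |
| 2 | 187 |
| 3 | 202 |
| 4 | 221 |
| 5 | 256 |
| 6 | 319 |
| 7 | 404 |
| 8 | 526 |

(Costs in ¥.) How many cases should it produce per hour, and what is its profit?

x = 0 (shut down); profit = -¥173

Compute π = P·x − TC at each output: x=0: -173; x=1: -181; x=2: -185; x=3: -199; x=4: -217; x=5: -251; x=6: -313; x=7: -397; x=8: -518.
Profit is highest at x = 0. Equivalently, the lowest AVC in the table is 14/2 ≈ ¥7 at x = 2, and P = ¥1 falls below it — price never covers variable cost, so the firm shuts down and loses only its fixed cost.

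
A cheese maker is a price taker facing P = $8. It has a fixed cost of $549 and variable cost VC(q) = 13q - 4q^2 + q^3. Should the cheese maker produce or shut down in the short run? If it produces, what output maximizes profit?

Shut down

Strip out fixed cost: VC = 13q - 4q^2 + q^3. Then AVC = 13 - 4q + q^2 and MC = 13 - 8q + 3q^2.
The AVC parabola has its vertex at q = 4/2 = 2, where AVC = 13 - 4·2 + 2^2 = $9.
With P < min AVC ($8 < $9), every unit sold adds to the loss.
Best response: produce nothing and absorb the $549 fixed cost.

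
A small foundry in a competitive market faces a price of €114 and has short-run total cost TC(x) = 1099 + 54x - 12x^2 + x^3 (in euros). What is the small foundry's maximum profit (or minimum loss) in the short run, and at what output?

AVC = 54 - 12x + x^2 has its minimum €18 at x = 6; price €114 clears that bar, so the firm operates.
MC = 54 - 24x + 3x^2. Setting P = MC and taking the root on the rising branch gives x* = 10.
TR = 114·10 = 1140. TC = 1099 + 340 = 1439. Profit = 1140 − 1439 = -€299.
By producing, the firm covers all variable cost plus €800 of fixed cost; shutting down would lose the full €1099.

Profit = -€299 at x = 10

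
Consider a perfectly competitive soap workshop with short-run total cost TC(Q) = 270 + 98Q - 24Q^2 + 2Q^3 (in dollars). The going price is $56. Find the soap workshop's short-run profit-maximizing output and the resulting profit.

AVC = 98 - 24Q + 2Q^2; min AVC = $26 at Q = 6. Since P = $56 ≥ min AVC, the firm produces.
MC = 98 - 48Q + 6Q^2. Setting P = MC and taking the root on the rising branch gives Q* = 7.
TR = 56·7 = 392. TC = 270 + 196 = 466. Profit = 392 − 466 = -$74.
That loss of $74 beats the $270 the firm would lose by shutting down; producing recovers $196 of fixed cost.

Profit = -$74 at Q = 7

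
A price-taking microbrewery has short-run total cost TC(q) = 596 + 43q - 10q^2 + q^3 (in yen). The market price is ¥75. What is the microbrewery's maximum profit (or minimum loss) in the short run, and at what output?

Profit = -¥212 at q = 8

AVC = 43 - 10q + q^2; min AVC = ¥18 at q = 5. Since P = ¥75 ≥ min AVC, the firm produces.
With MC = 43 - 20q + 3q^2, P = MC on the upward-sloping part at q* = 8.
TR = 75·8 = 600. TC = 596 + 216 = 812. Profit = 600 − 812 = -¥212.
That loss of ¥212 beats the ¥596 the firm would lose by shutting down; producing recovers ¥384 of fixed cost.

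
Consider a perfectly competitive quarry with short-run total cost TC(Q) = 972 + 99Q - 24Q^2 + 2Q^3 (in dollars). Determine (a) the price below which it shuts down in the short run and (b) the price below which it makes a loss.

Shutdown price = $27; break-even price = $153

AVC = 99 - 24Q + 2Q^2; minimized at Q = 6, giving min AVC = $27. That is the shutdown price.
ATC = 972/Q + 99 - 24Q + 2Q^2. Setting dATC/dQ = −972/Q^2 − 24 + 4Q = 0 gives Q = 9 (since 4·9^3 − 24·9^2 = 972).
min ATC = 972/9 + 99 − 24·9 + 2·9^2 = $153. That is the break-even price.
For $27 ≤ P < $153 the firm produces at a loss; below $27 it shuts down.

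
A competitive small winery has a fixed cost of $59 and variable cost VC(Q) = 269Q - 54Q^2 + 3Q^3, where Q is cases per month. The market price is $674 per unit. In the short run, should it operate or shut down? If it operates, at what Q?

Produce at Q = 15

From TC, MC = TC'(Q) = 269 - 108Q + 9Q^2 and AVC = VC/Q = 269 - 54Q + 3Q^2.
The AVC parabola has its vertex at Q = 54/6 = 9, where AVC = 269 - 54·9 + 3·9^2 = $26.
Because $674 ≥ $26, revenue can cover variable cost; the firm operates.
Solving P = MC: -405 - 108Q + 9Q^2 = 0 ⇒ Q = -3 or 15. On the upward-sloping branch, Q* = 15.
Check: AVC at Q = 15 is $134 ≤ P, so revenue covers variable cost.
Profit = P·Q − TC = 674·15 − 2069 = $8041.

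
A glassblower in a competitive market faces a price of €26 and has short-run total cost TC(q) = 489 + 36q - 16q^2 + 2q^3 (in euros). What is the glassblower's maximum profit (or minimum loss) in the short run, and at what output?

AVC = 36 - 16q + 2q^2 has its minimum €4 at q = 4; price €26 clears that bar, so the firm operates.
With MC = 36 - 32q + 6q^2, P = MC on the upward-sloping part at q* = 5.
TR = 26·5 = 130. TC = 489 + 30 = 519. Profit = 130 − 519 = -€389.
By producing, the firm covers all variable cost plus €100 of fixed cost; shutting down would lose the full €489.

Profit = -€389 at q = 5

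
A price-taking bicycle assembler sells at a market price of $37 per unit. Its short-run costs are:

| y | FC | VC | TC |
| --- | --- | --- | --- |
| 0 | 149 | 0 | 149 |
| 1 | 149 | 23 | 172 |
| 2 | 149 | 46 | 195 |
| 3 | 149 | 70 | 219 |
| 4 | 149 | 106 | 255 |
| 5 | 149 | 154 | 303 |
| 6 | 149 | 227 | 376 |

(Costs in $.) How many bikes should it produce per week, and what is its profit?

Tabulate TR − TC: y=0: -149; y=1: -135; y=2: -121; y=3: -108; y=4: -107; y=5: -118; y=6: -154.
Profit is maximized at y = 4. AVC there is 106/4 = $26.50 ≤ P, so producing beats shutting down (which would give -$149).

y = 4; profit = -$107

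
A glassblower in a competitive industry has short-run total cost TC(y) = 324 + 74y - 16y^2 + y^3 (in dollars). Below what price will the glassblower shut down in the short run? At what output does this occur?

$10 per unit, at y = 8

Short-run supply begins at min AVC. From VC = 74y - 16y^2 + y^3, AVC = 74 - 16y + y^2.
dAVC/dy = -16 + 2y = 0 gives y = 8. min AVC = 74 - 16·8 + 8^2 = 10.
For P < $10 the firm produces nothing.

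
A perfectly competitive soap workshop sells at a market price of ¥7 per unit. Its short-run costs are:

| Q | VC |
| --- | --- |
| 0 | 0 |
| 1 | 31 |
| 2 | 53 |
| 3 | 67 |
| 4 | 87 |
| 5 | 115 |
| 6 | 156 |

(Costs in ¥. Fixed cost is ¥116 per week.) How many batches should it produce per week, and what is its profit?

Q = 0 (shut down); profit = -¥116

Profit at each row (π = 7Q − TC): Q=0: -116; Q=1: -140; Q=2: -155; Q=3: -162; Q=4: -175; Q=5: -196; Q=6: -230.
Profit is highest at Q = 0. Equivalently, the lowest AVC in the table is 87/4 ≈ ¥21.75 at Q = 4, and P = ¥7 falls below it — price never covers variable cost, so the firm shuts down and loses only its fixed cost.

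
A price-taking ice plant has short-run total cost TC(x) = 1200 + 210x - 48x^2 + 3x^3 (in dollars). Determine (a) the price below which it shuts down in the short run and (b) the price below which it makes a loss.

Shutdown price = $18; break-even price = $150

Shutdown price = min AVC. AVC = 210 - 48x + 3x^2, with vertex at x = 8 and minimum $18.
ATC = 1200/x + 210 - 48x + 3x^2. Setting dATC/dx = −1200/x^2 − 48 + 6x = 0 gives x = 10 (since 6·10^3 − 48·10^2 = 1200).
min ATC = 1200/10 + 210 − 48·10 + 3·10^2 = $150. That is the break-even price.
For $18 ≤ P < $150 the firm produces at a loss; below $18 it shuts down.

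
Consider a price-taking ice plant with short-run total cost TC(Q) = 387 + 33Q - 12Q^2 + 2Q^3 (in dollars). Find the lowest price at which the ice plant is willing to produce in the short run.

$15 per unit

The shutdown price is the minimum of AVC. VC = 33Q - 12Q^2 + 2Q^3, so AVC = 33 - 12Q + 2Q^2.
dAVC/dQ = -12 + 4Q = 0 gives Q = 3. min AVC = 33 - 12·3 + 2·3^2 = 15.
The firm shuts down for any P below $15.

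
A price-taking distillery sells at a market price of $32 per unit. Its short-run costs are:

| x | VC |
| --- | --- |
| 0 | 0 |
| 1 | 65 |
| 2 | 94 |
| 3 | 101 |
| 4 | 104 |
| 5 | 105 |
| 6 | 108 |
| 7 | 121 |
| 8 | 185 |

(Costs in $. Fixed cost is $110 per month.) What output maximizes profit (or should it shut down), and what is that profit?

Compute π = P·x − TC at each output: x=0: -110; x=1: -143; x=2: -140; x=3: -115; x=4: -86; x=5: -55; x=6: -26; x=7: -7; x=8: -39.
Profit is maximized at x = 7. AVC there is 121/7 = $17.29 ≤ P, so producing beats shutting down (which would give -$110).

x = 7; profit = -$7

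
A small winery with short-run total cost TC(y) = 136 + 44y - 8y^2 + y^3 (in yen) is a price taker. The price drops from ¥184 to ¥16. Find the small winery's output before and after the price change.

MC = 44 - 16y + 3y^2; the shutdown threshold is min AVC = ¥28 (at y = 4).
At P = ¥184 ≥ min AVC, set P = MC on the rising branch: y = 10.
At P = ¥16 < min AVC = ¥28, price no longer covers variable cost at any output, so the firm shuts down: y = 0.

Output falls from 10 to 0 (the firm shuts down)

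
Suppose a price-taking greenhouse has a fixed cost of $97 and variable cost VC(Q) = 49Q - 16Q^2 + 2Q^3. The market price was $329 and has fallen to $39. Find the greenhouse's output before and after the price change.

AVC = 49 - 16Q + 2Q^2, minimized at Q = 4 where min AVC = $17. MC = 49 - 32Q + 6Q^2.
At P = $329 ≥ min AVC, set P = MC on the rising branch: Q = 10.
At P = $39 ≥ min AVC, set P = MC: Q = 5. The firm stays open but cuts output.

Output falls from 10 to 5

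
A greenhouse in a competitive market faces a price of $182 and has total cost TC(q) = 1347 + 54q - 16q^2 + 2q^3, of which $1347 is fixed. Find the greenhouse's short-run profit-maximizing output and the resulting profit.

Profit = -$323 at q = 8

AVC = 54 - 16q + 2q^2; min AVC = $22 at q = 4. Since P = $182 ≥ min AVC, the firm produces.
With MC = 54 - 32q + 6q^2, P = MC on the upward-sloping part at q* = 8.
TR = 182·8 = 1456. TC = 1347 + 432 = 1779. Profit = 1456 − 1779 = -$323.
That loss of $323 beats the $1347 the firm would lose by shutting down; producing recovers $1024 of fixed cost.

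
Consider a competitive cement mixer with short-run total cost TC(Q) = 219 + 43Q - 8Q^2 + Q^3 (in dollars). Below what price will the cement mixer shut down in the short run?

Short-run supply begins at min AVC. From VC = 43Q - 8Q^2 + Q^3, AVC = 43 - 8Q + Q^2.
At the minimum of AVC, MC = AVC. MC = 43 - 16Q + 3Q^2; setting MC = AVC gives 2Q^2 - 8Q = 0, so Q = 4. min AVC = 27.
The firm shuts down for any P below $27.

$27 per unit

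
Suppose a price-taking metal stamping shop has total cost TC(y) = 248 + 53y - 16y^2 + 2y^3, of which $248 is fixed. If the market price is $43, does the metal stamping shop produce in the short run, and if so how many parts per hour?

Produce at y = 5

Variable cost is VC = 53y - 16y^2 + 2y^3, so AVC = VC/y = 53 - 16y + 2y^2 and MC = dTC/dy = 53 - 32y + 6y^2.
AVC is minimized where dAVC/dy = -16 + 4y = 0, at y = 4; min AVC = 53 - 16·4 + 2·4^2 = $21.
P = $43 exceeds min AVC = $21, so the firm stays open.
P = MC gives 10 - 32y + 6y^2 = 0, with roots 1/3 and 5. Take the larger (rising MC): y* = 5.
Check: AVC at y = 5 is $23 ≤ P, so revenue covers variable cost.
Profit = P·y − TC = 43·5 − 363 = -$148, a loss, but smaller than the $248 fixed cost the firm would lose by shutting down.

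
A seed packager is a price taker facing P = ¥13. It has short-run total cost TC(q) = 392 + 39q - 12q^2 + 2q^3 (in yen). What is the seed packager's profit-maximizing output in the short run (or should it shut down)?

From TC, MC = TC'(q) = 39 - 24q + 6q^2 and AVC = VC/q = 39 - 12q + 2q^2.
AVC hits its minimum where MC = AVC, at q = 3, giving min AVC = 39 - 12·3 + 2·3^2 = ¥21.
With P < min AVC (¥13 < ¥21), every unit sold adds to the loss.
The firm minimizes its loss by shutting down and losing only its fixed cost of ¥392.

Shut down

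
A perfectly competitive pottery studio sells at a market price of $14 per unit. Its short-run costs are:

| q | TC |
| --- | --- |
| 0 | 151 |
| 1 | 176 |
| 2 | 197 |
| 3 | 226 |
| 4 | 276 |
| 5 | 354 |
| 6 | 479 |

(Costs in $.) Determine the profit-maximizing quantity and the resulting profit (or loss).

q = 0 (shut down); profit = -$151

Compute π = P·q − TC at each output: q=0: -151; q=1: -162; q=2: -169; q=3: -184; q=4: -220; q=5: -284; q=6: -395.
Profit is highest at q = 0. Equivalently, the lowest AVC in the table is 46/2 ≈ $23 at q = 2, and P = $14 falls below it — price never covers variable cost, so the firm shuts down and loses only its fixed cost.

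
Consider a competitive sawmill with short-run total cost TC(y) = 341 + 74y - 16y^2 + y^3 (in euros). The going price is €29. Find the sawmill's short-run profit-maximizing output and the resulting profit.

Profit = -€179 at y = 9

AVC = 74 - 16y + y^2; min AVC = €10 at y = 8. Since P = €29 ≥ min AVC, the firm produces.
MC = 74 - 32y + 3y^2. Setting P = MC and taking the root on the rising branch gives y* = 9.
TR = 29·9 = 261. TC = 341 + 99 = 440. Profit = 261 − 440 = -€179.
By producing, the firm covers all variable cost plus €162 of fixed cost; shutting down would lose the full €341.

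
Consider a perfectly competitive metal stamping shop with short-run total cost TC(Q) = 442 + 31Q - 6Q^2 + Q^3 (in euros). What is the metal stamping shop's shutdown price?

The firm shuts down when price falls below the minimum of average variable cost. AVC = VC/Q = 31 - 6Q + Q^2.
dAVC/dQ = -6 + 2Q = 0 gives Q = 3. min AVC = 31 - 6·3 + 3^2 = 22.
So the shutdown price is €22.

€22 per unit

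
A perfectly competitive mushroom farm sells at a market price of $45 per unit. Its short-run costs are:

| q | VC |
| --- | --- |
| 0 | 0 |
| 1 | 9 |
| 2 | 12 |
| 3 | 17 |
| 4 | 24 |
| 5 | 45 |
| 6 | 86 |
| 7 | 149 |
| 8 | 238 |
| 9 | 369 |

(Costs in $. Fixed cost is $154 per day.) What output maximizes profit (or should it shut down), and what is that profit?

Compute π = P·q − TC at each output: q=0: -154; q=1: -118; q=2: -76; q=3: -36; q=4: 2; q=5: 26; q=6: 30; q=7: 12; q=8: -32; q=9: -118.
Profit is maximized at q = 6. AVC there is 86/6 = $14.33 ≤ P, so producing beats shutting down (which would give -$154).

q = 6; profit = $30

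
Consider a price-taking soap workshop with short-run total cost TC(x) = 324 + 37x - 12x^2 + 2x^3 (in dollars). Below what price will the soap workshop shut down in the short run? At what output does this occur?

$19 per unit, at x = 3

The shutdown price is the minimum of AVC. VC = 37x - 12x^2 + 2x^3, so AVC = 37 - 12x + 2x^2.
dAVC/dx = -12 + 4x = 0 gives x = 3. min AVC = 37 - 12·3 + 2·3^2 = 19.
So the shutdown price is $19.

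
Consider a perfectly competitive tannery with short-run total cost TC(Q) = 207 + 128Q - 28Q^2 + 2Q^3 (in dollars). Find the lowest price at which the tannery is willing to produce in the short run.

Short-run supply begins at min AVC. From VC = 128Q - 28Q^2 + 2Q^3, AVC = 128 - 28Q + 2Q^2.
dAVC/dQ = -28 + 4Q = 0 gives Q = 7. min AVC = 128 - 28·7 + 2·7^2 = 30.
So the shutdown price is $30.

$30 per unit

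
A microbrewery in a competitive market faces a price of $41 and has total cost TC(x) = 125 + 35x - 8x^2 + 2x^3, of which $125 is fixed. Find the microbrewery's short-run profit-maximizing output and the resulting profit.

AVC = 35 - 8x + 2x^2; min AVC = $27 at x = 2. Since P = $41 ≥ min AVC, the firm produces.
MC = 35 - 16x + 6x^2. Setting P = MC and taking the root on the rising branch gives x* = 3.
TR = 41·3 = 123. TC = 125 + 87 = 212. Profit = 123 − 212 = -$89.
Shutting down would mean losing the fixed cost of $125, so operating at a loss of $89 is better by $36.

Profit = -$89 at x = 3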